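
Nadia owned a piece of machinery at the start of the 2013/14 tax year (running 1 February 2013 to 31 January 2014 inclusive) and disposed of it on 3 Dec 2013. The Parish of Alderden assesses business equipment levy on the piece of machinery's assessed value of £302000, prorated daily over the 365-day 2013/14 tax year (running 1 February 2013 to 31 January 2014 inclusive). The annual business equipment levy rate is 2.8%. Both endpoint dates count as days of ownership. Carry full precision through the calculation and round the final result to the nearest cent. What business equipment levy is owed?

£7089.14

Days held (1 Feb – 3 Dec 2013): 306 out of 365
Tax = £302000 × 2.8% × 306/365 = £7089.1397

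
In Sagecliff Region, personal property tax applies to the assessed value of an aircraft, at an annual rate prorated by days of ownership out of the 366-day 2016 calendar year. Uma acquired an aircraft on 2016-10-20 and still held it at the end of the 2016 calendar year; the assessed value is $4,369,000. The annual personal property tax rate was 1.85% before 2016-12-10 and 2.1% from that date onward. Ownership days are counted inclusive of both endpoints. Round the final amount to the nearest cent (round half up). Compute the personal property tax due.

2016-10-20 to 2016-12-09: 51 days at 1.85% → $4,369,000 × 1.85% × 51/366 = $11,262.7090
2016-12-10 to 2016-12-31: 22 days at 2.1% → $4,369,000 × 2.1% × 22/366 = $5,514.9672
Total = $16,777.6762

$16,777.68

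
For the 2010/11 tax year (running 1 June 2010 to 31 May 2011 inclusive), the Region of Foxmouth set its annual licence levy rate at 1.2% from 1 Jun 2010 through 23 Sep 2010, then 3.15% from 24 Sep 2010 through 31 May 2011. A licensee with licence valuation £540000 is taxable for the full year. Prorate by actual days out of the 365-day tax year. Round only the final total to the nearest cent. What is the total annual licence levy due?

1 Jun – 23 Sep 2010: 115 days at 1.2% → £540000 × 1.2% × 115/365 = £2041.6438
24 Sep 2010 – 31 May 2011: 250 days at 3.15% → £540000 × 3.15% × 250/365 = £11650.6849
Total = £13692.3288

£13692.33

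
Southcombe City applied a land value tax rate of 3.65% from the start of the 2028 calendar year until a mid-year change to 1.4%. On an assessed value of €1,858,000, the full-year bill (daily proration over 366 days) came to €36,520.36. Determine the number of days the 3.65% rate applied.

92 days

Let d = days at the first rate; then 366 − d days at the second rate.
€1,858,000 × [3.65%·d + 1.4%·(366−d)] / 366 = €36,520.36
Solving gives d = 92, so the new rate took effect on 2 April 2028.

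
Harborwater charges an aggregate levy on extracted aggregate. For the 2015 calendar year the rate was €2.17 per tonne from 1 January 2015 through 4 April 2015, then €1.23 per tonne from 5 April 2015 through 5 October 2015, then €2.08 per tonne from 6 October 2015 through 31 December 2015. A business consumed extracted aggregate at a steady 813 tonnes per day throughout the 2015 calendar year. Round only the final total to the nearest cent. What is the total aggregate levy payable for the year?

€496,954.38

1 January – 4 April 2015: 94 days × 813 tonnes/day = 76,422 tonnes at €2.17/tonne → €165,835.74
5 April – 5 October 2015: 184 days × 813 tonnes/day = 149,592 tonnes at €1.23/tonne → €183,998.16
6 October – 31 December 2015: 87 days × 813 tonnes/day = 70,731 tonnes at €2.08/tonne → €147,120.48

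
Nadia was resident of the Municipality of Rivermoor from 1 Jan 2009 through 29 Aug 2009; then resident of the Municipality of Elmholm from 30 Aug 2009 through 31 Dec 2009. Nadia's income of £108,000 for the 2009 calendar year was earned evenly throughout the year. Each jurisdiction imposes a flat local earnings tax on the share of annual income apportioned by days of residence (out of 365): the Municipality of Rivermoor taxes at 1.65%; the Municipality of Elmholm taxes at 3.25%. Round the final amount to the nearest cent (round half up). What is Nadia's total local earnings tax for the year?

The Municipality of Rivermoor, 1 Jan – 29 Aug 2009: 241 days → £108,000 × 1.65% × 241/365 = £1,176.6082
The Municipality of Elmholm, 30 Aug – 31 Dec 2009: 124 days → £108,000 × 3.25% × 124/365 = £1,192.4384
Total = £2,369.0466

£2,369.05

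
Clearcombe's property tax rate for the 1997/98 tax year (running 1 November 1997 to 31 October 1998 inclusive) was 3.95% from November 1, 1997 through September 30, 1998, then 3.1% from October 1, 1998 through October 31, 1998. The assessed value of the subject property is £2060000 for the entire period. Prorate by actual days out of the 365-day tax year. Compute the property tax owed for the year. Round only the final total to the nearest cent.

£79882.85

November 1, 1997 – September 30, 1998: 334 days at 3.95% → £2060000 × 3.95% × 334/365 = £74459.1233
October 1 – October 31, 1998: 31 days at 3.1% → £2060000 × 3.1% × 31/365 = £5423.7260
Total = £79882.8493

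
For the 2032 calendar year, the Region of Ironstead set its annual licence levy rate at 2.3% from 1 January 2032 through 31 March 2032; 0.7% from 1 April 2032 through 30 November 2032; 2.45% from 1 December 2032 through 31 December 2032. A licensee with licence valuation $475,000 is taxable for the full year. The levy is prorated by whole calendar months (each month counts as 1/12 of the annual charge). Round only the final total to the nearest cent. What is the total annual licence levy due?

$5,917.71

1 January – 31 March 2032: 3 months at 2.3% → $475,000 × 2.3% × 3/12 = $2,731.2500
1 April – 30 November 2032: 8 months at 0.7% → $475,000 × 0.7% × 8/12 = $2,216.6667
1 December – 31 December 2032: 1 month at 2.45% → $475,000 × 2.45% × 1/12 = $969.7917
Total = $5,917.7083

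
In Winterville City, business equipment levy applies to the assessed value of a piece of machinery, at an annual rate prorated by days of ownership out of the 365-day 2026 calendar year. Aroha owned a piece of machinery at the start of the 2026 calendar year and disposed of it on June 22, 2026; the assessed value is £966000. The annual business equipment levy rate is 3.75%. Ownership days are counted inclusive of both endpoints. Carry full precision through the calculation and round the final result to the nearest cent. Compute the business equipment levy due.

Days held (January 1 – June 22, 2026): 173 out of 365
Tax = £966000 × 3.75% × 173/365 = £17169.6575

£17169.66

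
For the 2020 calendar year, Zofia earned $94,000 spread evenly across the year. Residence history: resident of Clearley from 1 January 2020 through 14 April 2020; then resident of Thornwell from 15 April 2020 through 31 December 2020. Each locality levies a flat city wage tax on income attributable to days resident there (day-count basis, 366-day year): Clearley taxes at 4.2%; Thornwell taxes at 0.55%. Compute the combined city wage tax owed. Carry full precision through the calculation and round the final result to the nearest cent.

Clearley, 1 January – 14 April 2020: 105 days → $94,000 × 4.2% × 105/366 = $1,132.6230
Thornwell, 15 April – 31 December 2020: 261 days → $94,000 × 0.55% × 261/366 = $368.6803
Total = $1,501.3033

$1,501.30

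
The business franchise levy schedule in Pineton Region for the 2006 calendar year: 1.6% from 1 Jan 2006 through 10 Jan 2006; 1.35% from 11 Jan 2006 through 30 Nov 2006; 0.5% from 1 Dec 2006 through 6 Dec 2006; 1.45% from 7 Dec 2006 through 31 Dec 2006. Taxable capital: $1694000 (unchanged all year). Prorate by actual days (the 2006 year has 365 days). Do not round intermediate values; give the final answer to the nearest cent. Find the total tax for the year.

$22864.36

1 Jan – 10 Jan 2006: 10 days at 1.6% → $1694000 × 1.6% × 10/365 = $742.5753
11 Jan – 30 Nov 2006: 324 days at 1.35% → $1694000 × 1.35% × 324/365 = $20300.1534
1 Dec – 6 Dec 2006: 6 days at 0.5% → $1694000 × 0.5% × 6/365 = $139.2329
7 Dec – 31 Dec 2006: 25 days at 1.45% → $1694000 × 1.45% × 25/365 = $1682.3973
Total = $22864.3589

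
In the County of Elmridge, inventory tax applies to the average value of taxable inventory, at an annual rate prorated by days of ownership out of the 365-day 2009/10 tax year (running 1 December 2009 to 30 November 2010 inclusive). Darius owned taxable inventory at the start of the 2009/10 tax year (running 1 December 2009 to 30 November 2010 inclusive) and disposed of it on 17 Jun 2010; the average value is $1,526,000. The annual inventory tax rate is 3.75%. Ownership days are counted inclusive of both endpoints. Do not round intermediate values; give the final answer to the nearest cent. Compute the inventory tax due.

Days held (1 Dec 2009 – 17 Jun 2010): 199 out of 365
Tax = $1,526,000 × 3.75% × 199/365 = $31,199.3836

$31,199.38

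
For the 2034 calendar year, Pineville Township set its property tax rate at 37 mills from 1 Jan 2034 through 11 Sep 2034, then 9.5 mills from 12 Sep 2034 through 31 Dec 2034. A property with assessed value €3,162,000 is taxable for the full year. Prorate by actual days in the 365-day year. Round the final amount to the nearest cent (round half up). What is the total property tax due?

€90,550.15

1 Jan – 11 Sep 2034: 254 days at 37 mills → €3,162,000 × 3.7% × 254/365 = €81,415.0027
12 Sep – 31 Dec 2034: 111 days at 9.5 mills → €3,162,000 × 0.95% × 111/365 = €9,135.1479
Total = €90,550.1507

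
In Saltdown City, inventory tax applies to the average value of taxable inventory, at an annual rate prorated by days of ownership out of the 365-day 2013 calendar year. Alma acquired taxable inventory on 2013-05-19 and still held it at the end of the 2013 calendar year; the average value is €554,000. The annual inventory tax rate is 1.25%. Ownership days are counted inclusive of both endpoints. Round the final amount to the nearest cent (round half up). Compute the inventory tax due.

€4,306.78

Days held (2013-05-19 to 2013-12-31): 227 out of 365
Tax = €554,000 × 1.25% × 227/365 = €4,306.7808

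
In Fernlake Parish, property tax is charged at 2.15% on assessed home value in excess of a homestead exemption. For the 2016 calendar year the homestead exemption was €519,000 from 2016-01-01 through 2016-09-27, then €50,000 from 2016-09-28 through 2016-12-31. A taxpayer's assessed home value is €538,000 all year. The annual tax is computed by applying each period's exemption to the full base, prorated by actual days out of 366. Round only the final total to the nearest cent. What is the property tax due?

2016-01-01 to 2016-09-27: 271 days, exemption €519,000 → (€538,000 − €519,000) × 2.15% × 271/366 = €302.4686
2016-09-28 to 2016-12-31: 95 days, exemption €50,000 → (€538,000 − €50,000) × 2.15% × 95/366 = €2,723.3333
Total = €3,025.8019

€3,025.80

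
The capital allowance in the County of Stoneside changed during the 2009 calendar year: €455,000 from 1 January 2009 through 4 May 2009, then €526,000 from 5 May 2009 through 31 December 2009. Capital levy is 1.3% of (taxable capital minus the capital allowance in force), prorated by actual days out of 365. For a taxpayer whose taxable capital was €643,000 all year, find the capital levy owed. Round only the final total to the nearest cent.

€1,834.57

1 January – 4 May 2009: 124 days, exemption €455,000 → (€643,000 − €455,000) × 1.3% × 124/365 = €830.2904
5 May – 31 December 2009: 241 days, exemption €526,000 → (€643,000 − €526,000) × 1.3% × 241/365 = €1,004.2767
Total = €1,834.5671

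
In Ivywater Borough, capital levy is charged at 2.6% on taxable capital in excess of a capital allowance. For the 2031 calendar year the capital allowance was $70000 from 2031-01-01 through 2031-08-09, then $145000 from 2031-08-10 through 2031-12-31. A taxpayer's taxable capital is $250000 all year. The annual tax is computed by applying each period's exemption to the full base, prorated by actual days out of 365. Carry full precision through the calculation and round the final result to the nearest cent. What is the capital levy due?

2031-01-01 to 2031-08-09: 221 days, exemption $70000 → ($250000 − $70000) × 2.6% × 221/365 = $2833.6438
2031-08-10 to 2031-12-31: 144 days, exemption $145000 → ($250000 − $145000) × 2.6% × 144/365 = $1077.0411
Total = $3910.6849

$3910.68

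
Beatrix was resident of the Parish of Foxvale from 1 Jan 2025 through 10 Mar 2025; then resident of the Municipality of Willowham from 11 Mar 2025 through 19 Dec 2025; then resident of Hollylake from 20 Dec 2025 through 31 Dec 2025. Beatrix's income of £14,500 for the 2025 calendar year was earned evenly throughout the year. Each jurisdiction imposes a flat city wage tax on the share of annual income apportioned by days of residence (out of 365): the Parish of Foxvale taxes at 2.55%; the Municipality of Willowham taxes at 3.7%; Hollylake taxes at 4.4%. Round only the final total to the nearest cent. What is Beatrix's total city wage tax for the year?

The Parish of Foxvale, 1 Jan – 10 Mar 2025: 69 days → £14,500 × 2.55% × 69/365 = £69.8979
The Municipality of Willowham, 11 Mar – 19 Dec 2025: 284 days → £14,500 × 3.7% × 284/365 = £417.4411
Hollylake, 20 Dec – 31 Dec 2025: 12 days → £14,500 × 4.4% × 12/365 = £20.9753
Total = £508.3144

£508.31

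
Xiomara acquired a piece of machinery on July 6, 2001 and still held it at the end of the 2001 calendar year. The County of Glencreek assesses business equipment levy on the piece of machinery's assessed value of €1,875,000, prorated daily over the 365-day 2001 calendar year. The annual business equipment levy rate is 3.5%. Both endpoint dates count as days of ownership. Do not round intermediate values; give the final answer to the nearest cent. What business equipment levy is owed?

Days held (July 6 – December 31, 2001): 179 out of 365
Tax = €1,875,000 × 3.5% × 179/365 = €32,183.2192

€32,183.22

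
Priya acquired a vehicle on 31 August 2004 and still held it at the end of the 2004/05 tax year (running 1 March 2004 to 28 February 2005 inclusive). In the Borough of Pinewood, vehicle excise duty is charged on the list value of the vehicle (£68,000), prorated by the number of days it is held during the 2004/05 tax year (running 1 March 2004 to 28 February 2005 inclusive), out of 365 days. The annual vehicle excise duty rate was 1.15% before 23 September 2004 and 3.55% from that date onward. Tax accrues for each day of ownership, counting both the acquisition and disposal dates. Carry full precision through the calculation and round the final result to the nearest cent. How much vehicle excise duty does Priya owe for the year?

31 August – 22 September 2004: 23 days at 1.15% → £68,000 × 1.15% × 23/365 = £49.2767
23 September 2004 – 28 February 2005: 159 days at 3.55% → £68,000 × 3.55% × 159/365 = £1,051.5781
Total = £1,100.8548

£1,100.85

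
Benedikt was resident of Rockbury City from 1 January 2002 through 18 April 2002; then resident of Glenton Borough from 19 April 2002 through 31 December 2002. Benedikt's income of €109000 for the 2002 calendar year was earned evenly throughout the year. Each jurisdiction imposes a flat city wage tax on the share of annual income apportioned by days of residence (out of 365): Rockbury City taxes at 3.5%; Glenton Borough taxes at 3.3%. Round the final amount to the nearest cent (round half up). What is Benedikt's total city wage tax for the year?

€3661.50

Rockbury City, 1 January – 18 April 2002: 108 days → €109000 × 3.5% × 108/365 = €1128.8219
Glenton Borough, 19 April – 31 December 2002: 257 days → €109000 × 3.3% × 257/365 = €2532.6822
Total = €3661.5041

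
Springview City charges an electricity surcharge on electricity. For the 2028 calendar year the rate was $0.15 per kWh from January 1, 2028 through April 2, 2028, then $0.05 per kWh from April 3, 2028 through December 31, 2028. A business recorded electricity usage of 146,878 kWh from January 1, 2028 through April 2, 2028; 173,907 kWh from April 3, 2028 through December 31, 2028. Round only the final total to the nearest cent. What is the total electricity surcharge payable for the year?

January 1 – April 2, 2028: 146,878 kWh at $0.15/kWh → $22031.70
April 3 – December 31, 2028: 173,907 kWh at $0.05/kWh → $8695.35

$30727.05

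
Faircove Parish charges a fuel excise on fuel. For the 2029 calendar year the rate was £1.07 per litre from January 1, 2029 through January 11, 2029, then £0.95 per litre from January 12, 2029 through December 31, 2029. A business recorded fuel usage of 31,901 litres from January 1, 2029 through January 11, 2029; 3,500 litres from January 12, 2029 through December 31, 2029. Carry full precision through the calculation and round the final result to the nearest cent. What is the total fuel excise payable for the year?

£37459.07

January 1 – January 11, 2029: 31,901 litres at £1.07/litre → £34134.07
January 12 – December 31, 2029: 3,500 litres at £0.95/litre → £3325.00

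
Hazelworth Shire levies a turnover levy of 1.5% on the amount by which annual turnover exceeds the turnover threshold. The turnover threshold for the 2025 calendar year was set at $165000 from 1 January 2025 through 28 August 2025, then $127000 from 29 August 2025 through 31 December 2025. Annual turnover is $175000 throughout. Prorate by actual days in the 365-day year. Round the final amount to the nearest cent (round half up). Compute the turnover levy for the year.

1 January – 28 August 2025: 240 days, exemption $165000 → ($175000 − $165000) × 1.5% × 240/365 = $98.6301
29 August – 31 December 2025: 125 days, exemption $127000 → ($175000 − $127000) × 1.5% × 125/365 = $246.5753
Total = $345.2055

$345.21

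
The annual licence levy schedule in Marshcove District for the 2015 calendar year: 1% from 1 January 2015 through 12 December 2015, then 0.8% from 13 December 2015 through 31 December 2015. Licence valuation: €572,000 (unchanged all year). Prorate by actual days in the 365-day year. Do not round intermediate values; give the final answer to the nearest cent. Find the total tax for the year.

1 January – 12 December 2015: 346 days at 1% → €572,000 × 1% × 346/365 = €5,422.2466
13 December – 31 December 2015: 19 days at 0.8% → €572,000 × 0.8% × 19/365 = €238.2027
Total = €5,660.4493

€5,660.45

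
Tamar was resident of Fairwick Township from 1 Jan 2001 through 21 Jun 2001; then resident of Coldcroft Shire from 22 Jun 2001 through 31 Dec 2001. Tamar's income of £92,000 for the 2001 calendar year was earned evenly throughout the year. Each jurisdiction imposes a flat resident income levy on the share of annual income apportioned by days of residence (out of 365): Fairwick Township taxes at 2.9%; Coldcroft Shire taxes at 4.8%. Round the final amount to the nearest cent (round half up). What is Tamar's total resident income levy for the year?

£3,592.28

Fairwick Township, 1 Jan – 21 Jun 2001: 172 days → £92,000 × 2.9% × 172/365 = £1,257.2493
Coldcroft Shire, 22 Jun – 31 Dec 2001: 193 days → £92,000 × 4.8% × 193/365 = £2,335.0356
Total = £3,592.2849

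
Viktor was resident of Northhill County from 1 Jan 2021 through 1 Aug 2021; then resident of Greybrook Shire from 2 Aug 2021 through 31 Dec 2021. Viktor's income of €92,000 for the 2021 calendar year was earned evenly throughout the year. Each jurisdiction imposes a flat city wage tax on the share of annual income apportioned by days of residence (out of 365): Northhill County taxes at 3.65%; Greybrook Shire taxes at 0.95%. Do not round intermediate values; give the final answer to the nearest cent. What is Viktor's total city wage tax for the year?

Northhill County, 1 Jan – 1 Aug 2021: 213 days → €92,000 × 3.65% × 213/365 = €1,959.6000
Greybrook Shire, 2 Aug – 31 Dec 2021: 152 days → €92,000 × 0.95% × 152/365 = €363.9671
Total = €2,323.5671

€2,323.57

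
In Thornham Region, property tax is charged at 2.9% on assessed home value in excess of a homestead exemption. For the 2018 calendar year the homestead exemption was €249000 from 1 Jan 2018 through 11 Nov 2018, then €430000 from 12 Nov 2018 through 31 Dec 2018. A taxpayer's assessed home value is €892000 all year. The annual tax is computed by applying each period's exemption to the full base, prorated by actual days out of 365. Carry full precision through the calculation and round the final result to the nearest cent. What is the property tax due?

1 Jan – 11 Nov 2018: 315 days, exemption €249000 → (€892000 − €249000) × 2.9% × 315/365 = €16092.6164
12 Nov – 31 Dec 2018: 50 days, exemption €430000 → (€892000 − €430000) × 2.9% × 50/365 = €1835.3425
Total = €17927.9589

€17927.96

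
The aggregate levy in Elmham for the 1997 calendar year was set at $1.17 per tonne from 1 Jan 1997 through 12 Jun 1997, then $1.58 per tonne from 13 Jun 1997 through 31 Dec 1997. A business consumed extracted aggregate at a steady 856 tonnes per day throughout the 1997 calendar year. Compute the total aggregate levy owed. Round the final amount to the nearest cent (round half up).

1 Jan – 12 Jun 1997: 163 days × 856 tonnes/day = 139,528 tonnes at $1.17/tonne → $163,247.76
13 Jun – 31 Dec 1997: 202 days × 856 tonnes/day = 172,912 tonnes at $1.58/tonne → $273,200.96

$436,448.72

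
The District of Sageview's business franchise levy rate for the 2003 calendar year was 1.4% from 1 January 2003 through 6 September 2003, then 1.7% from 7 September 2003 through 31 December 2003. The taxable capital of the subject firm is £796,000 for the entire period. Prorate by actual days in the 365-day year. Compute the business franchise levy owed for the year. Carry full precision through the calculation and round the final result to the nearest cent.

1 January – 6 September 2003: 249 days at 1.4% → £796,000 × 1.4% × 249/365 = £7,602.3452
7 September – 31 December 2003: 116 days at 1.7% → £796,000 × 1.7% × 116/365 = £4,300.5808
Total = £11,902.9260

£11,902.93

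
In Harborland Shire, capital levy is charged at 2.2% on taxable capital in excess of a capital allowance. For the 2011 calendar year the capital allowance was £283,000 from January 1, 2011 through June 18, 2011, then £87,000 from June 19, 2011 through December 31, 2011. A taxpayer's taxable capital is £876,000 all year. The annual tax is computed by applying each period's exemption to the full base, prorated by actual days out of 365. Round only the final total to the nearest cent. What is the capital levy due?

£15,361.48

January 1 – June 18, 2011: 169 days, exemption £283,000 → (£876,000 − £283,000) × 2.2% × 169/365 = £6,040.4767
June 19 – December 31, 2011: 196 days, exemption £87,000 → (£876,000 − £87,000) × 2.2% × 196/365 = £9,321.0082
Total = £15,361.4849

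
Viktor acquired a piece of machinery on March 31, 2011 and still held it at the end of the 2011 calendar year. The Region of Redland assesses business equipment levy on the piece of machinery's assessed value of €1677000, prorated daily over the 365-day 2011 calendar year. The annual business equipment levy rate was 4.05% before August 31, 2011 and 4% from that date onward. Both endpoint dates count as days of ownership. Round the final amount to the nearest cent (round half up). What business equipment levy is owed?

€51074.99

March 31 – August 30, 2011: 153 days at 4.05% → €1677000 × 4.05% × 153/365 = €28469.9466
August 31 – December 31, 2011: 123 days at 4% → €1677000 × 4% × 123/365 = €22605.0411
Total = €51074.9877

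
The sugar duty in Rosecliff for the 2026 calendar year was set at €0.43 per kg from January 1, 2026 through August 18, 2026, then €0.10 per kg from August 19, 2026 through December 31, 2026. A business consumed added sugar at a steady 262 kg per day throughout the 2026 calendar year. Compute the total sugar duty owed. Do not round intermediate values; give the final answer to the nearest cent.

January 1 – August 18, 2026: 230 days × 262 kg/day = 60,260 kg at €0.43/kg → €25911.80
August 19 – December 31, 2026: 135 days × 262 kg/day = 35,370 kg at €0.10/kg → €3537.00

€29448.80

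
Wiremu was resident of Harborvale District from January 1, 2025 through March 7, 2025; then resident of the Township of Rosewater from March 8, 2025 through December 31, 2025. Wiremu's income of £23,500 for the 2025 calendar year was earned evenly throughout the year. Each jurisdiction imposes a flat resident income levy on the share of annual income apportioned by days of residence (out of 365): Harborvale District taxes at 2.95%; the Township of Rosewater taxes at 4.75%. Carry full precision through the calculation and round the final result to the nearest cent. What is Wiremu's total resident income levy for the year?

£1,039.76

Harborvale District, January 1 – March 7, 2025: 66 days → £23,500 × 2.95% × 66/365 = £125.3548
The Township of Rosewater, March 8 – December 31, 2025: 299 days → £23,500 × 4.75% × 299/365 = £914.4075
Total = £1,039.7623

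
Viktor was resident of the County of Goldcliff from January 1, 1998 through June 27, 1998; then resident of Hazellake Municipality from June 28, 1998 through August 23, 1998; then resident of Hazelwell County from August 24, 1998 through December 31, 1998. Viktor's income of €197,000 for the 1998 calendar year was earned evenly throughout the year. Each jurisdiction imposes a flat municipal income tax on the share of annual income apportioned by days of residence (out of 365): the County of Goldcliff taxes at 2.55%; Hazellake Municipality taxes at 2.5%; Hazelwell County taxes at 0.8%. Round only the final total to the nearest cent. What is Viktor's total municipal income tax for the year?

The County of Goldcliff, January 1 – June 27, 1998: 178 days → €197,000 × 2.55% × 178/365 = €2,449.8164
Hazellake Municipality, June 28 – August 23, 1998: 57 days → €197,000 × 2.5% × 57/365 = €769.1096
Hazelwell County, August 24 – December 31, 1998: 130 days → €197,000 × 0.8% × 130/365 = €561.3151
Total = €3,780.2411

€3,780.24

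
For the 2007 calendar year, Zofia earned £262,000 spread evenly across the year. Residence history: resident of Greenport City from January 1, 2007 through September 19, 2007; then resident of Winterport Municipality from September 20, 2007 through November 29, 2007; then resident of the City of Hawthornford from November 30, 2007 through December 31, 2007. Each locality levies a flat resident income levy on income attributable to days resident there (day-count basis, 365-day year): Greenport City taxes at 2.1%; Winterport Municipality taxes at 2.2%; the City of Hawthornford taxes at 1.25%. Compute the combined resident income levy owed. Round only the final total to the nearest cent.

Greenport City, January 1 – September 19, 2007: 262 days → £262,000 × 2.1% × 262/365 = £3,949.3808
Winterport Municipality, September 20 – November 29, 2007: 71 days → £262,000 × 2.2% × 71/365 = £1,121.2164
The City of Hawthornford, November 30 – December 31, 2007: 32 days → £262,000 × 1.25% × 32/365 = £287.1233
Total = £5,357.7205

£5,357.72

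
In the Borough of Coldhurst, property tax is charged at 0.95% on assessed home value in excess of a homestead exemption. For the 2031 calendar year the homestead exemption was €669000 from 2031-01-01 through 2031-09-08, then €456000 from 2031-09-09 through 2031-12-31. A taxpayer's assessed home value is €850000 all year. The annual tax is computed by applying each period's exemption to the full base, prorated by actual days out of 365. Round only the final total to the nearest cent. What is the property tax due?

€2351.50

2031-01-01 to 2031-09-08: 251 days, exemption €669000 → (€850000 − €669000) × 0.95% × 251/365 = €1182.4507
2031-09-09 to 2031-12-31: 114 days, exemption €456000 → (€850000 − €456000) × 0.95% × 114/365 = €1169.0466
Total = €2351.4973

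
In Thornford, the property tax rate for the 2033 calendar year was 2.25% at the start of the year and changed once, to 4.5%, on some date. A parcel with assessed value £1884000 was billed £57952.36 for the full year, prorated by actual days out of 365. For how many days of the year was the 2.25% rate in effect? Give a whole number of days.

Let d = days at the first rate; then 365 − d days at the second rate.
£1884000 × [2.25%·d + 4.5%·(365−d)] / 365 = £57952.36
Solving gives d = 231, so the new rate took effect on 20 Aug 2033.

231 days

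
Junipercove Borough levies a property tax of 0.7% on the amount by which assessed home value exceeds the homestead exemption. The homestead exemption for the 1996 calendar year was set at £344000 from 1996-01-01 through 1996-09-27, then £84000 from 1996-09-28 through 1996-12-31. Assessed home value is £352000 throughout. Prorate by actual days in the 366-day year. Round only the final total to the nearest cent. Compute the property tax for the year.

1996-01-01 to 1996-09-27: 271 days, exemption £344000 → (£352000 − £344000) × 0.7% × 271/366 = £41.4645
1996-09-28 to 1996-12-31: 95 days, exemption £84000 → (£352000 − £84000) × 0.7% × 95/366 = £486.9399
Total = £528.4044

£528.40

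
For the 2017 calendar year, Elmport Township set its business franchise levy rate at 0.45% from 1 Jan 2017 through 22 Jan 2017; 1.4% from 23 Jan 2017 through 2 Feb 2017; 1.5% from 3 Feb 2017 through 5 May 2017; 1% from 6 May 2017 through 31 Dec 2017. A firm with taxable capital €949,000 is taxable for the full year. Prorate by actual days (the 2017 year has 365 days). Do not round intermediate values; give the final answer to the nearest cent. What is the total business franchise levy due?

€10,485.80

1 Jan – 22 Jan 2017: 22 days at 0.45% → €949,000 × 0.45% × 22/365 = €257.4000
23 Jan – 2 Feb 2017: 11 days at 1.4% → €949,000 × 1.4% × 11/365 = €400.4000
3 Feb – 5 May 2017: 92 days at 1.5% → €949,000 × 1.5% × 92/365 = €3,588.0000
6 May – 31 Dec 2017: 240 days at 1% → €949,000 × 1% × 240/365 = €6,240.0000
Total = €10,485.8000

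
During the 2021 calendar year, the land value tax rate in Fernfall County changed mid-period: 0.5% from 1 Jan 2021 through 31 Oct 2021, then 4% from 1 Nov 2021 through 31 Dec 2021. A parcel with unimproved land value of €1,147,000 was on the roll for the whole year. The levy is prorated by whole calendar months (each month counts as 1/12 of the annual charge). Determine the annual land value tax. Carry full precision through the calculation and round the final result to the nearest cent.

€12,425.83

1 Jan – 31 Oct 2021: 10 months at 0.5% → €1,147,000 × 0.5% × 10/12 = €4,779.1667
1 Nov – 31 Dec 2021: 2 months at 4% → €1,147,000 × 4% × 2/12 = €7,646.6667
Total = €12,425.8333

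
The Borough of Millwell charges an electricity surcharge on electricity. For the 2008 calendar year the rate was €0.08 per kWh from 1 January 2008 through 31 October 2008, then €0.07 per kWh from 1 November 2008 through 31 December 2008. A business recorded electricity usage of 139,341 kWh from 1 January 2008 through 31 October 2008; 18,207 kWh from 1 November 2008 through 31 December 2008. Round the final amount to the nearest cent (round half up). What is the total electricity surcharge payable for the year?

€12,421.77

1 January – 31 October 2008: 139,341 kWh at €0.08/kWh → €11,147.28
1 November – 31 December 2008: 18,207 kWh at €0.07/kWh → €1,274.49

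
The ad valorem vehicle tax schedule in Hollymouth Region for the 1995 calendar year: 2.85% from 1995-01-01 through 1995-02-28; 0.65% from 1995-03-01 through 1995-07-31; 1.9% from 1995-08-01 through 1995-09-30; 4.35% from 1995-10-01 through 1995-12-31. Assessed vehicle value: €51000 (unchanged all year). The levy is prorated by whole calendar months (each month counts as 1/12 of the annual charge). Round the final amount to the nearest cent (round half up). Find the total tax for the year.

1995-01-01 to 1995-02-28: 2 months at 2.85% → €51000 × 2.85% × 2/12 = €242.2500
1995-03-01 to 1995-07-31: 5 months at 0.65% → €51000 × 0.65% × 5/12 = €138.1250
1995-08-01 to 1995-09-30: 2 months at 1.9% → €51000 × 1.9% × 2/12 = €161.5000
1995-10-01 to 1995-12-31: 3 months at 4.35% → €51000 × 4.35% × 3/12 = €554.6250
Total = €1096.5000

€1096.50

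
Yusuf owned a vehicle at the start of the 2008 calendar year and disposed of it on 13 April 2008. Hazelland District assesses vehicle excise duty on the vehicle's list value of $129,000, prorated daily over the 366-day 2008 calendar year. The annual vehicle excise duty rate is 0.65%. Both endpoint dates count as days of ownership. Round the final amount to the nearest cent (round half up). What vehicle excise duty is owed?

$238.26

Days held (1 January – 13 April 2008): 104 out of 366
Tax = $129,000 × 0.65% × 104/366 = $238.2623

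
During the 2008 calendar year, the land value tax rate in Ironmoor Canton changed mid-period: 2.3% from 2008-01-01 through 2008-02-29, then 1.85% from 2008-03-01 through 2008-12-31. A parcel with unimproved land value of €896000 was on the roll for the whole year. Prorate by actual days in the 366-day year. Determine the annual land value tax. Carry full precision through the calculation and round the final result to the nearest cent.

2008-01-01 to 2008-02-29: 60 days at 2.3% → €896000 × 2.3% × 60/366 = €3378.3607
2008-03-01 to 2008-12-31: 306 days at 1.85% → €896000 × 1.85% × 306/366 = €13858.6230
Total = €17236.9836

€17236.98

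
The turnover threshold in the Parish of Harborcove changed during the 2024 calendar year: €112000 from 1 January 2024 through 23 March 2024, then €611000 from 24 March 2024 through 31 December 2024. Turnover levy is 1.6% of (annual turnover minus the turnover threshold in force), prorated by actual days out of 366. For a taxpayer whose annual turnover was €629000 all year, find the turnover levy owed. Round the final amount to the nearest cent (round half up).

€2098.58

1 January – 23 March 2024: 83 days, exemption €112000 → (€629000 − €112000) × 1.6% × 83/366 = €1875.8907
24 March – 31 December 2024: 283 days, exemption €611000 → (€629000 − €611000) × 1.6% × 283/366 = €222.6885
Total = €2098.5792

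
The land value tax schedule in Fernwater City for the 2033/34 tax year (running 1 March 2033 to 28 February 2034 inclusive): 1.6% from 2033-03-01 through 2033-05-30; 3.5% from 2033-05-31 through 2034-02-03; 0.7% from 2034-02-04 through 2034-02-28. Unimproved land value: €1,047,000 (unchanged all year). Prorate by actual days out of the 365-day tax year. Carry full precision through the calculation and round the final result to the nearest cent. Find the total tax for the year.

2033-03-01 to 2033-05-30: 91 days at 1.6% → €1,047,000 × 1.6% × 91/365 = €4,176.5260
2033-05-31 to 2034-02-03: 249 days at 3.5% → €1,047,000 × 3.5% × 249/365 = €24,998.9178
2034-02-04 to 2034-02-28: 25 days at 0.7% → €1,047,000 × 0.7% × 25/365 = €501.9863
Total = €29,677.4301

€29,677.43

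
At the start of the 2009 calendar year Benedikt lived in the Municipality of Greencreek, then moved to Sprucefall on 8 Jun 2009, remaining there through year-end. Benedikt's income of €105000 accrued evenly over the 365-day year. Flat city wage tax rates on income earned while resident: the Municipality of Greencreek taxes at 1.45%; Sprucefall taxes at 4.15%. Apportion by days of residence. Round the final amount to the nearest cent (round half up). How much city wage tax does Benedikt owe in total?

€3130.29

The Municipality of Greencreek, 1 Jan – 7 Jun 2009: 158 days → €105000 × 1.45% × 158/365 = €659.0548
Sprucefall, 8 Jun – 31 Dec 2009: 207 days → €105000 × 4.15% × 207/365 = €2471.2397
Total = €3130.2945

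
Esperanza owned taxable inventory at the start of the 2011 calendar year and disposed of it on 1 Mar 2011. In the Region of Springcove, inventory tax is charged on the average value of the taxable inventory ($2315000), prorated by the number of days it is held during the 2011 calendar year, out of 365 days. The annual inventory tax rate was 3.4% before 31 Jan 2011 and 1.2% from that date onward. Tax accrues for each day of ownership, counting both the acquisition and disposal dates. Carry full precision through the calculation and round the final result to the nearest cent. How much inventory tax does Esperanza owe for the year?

$8752.60

1 Jan – 30 Jan 2011: 30 days at 3.4% → $2315000 × 3.4% × 30/365 = $6469.3151
31 Jan – 1 Mar 2011: 30 days at 1.2% → $2315000 × 1.2% × 30/365 = $2283.2877
Total = $8752.6027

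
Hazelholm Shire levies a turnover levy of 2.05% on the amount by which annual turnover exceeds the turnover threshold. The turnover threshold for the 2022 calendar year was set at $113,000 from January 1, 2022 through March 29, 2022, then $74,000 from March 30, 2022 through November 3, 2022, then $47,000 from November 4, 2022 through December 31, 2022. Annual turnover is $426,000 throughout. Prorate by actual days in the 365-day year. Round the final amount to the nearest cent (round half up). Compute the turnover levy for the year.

$7,111.20

January 1 – March 29, 2022: 88 days, exemption $113,000 → ($426,000 − $113,000) × 2.05% × 88/365 = $1,546.9918
March 30 – November 3, 2022: 219 days, exemption $74,000 → ($426,000 − $74,000) × 2.05% × 219/365 = $4,329.6000
November 4 – December 31, 2022: 58 days, exemption $47,000 → ($426,000 − $47,000) × 2.05% × 58/365 = $1,234.6055
Total = $7,111.1973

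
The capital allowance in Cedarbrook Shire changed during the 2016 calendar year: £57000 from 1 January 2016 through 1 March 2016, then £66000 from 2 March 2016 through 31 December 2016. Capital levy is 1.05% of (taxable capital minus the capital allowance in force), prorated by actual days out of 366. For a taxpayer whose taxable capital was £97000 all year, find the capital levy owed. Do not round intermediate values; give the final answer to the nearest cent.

£341.25

1 January – 1 March 2016: 61 days, exemption £57000 → (£97000 − £57000) × 1.05% × 61/366 = £70.0000
2 March – 31 December 2016: 305 days, exemption £66000 → (£97000 − £66000) × 1.05% × 305/366 = £271.2500
Total = £341.2500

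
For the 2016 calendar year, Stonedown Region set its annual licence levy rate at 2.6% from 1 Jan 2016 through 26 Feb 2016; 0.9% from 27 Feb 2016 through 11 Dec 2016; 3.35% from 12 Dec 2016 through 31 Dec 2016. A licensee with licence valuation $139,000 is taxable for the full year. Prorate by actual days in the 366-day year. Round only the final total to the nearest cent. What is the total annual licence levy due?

$1,805.10

1 Jan – 26 Feb 2016: 57 days at 2.6% → $139,000 × 2.6% × 57/366 = $562.8361
27 Feb – 11 Dec 2016: 289 days at 0.9% → $139,000 × 0.9% × 289/366 = $987.8115
12 Dec – 31 Dec 2016: 20 days at 3.35% → $139,000 × 3.35% × 20/366 = $254.4536
Total = $1,805.1011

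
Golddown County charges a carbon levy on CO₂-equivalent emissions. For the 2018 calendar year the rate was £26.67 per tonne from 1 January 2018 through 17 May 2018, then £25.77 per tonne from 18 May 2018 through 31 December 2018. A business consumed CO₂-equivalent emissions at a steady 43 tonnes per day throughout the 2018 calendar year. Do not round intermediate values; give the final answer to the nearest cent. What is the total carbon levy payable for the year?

£409,762.05

1 January – 17 May 2018: 137 days × 43 tonnes/day = 5,891 tonnes at £26.67/tonne → £157,112.97
18 May – 31 December 2018: 228 days × 43 tonnes/day = 9,804 tonnes at £25.77/tonne → £252,649.08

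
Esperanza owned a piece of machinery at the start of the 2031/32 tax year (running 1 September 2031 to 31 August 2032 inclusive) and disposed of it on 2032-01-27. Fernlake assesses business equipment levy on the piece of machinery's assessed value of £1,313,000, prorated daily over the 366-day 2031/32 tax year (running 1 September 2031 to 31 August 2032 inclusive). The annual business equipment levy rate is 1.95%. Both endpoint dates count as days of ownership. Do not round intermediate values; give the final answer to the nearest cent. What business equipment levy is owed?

£10,423.28

Days held (2031-09-01 to 2032-01-27): 149 out of 366
Tax = £1,313,000 × 1.95% × 149/366 = £10,423.2828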